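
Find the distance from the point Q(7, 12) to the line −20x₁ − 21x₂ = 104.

The normal to the line is n = (−20, −21) with |n| = 29.
|n·Q − 104| = |-392 − 104| = 496, so the distance is 496/29.

496/29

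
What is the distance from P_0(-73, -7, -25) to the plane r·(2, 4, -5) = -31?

6/√5

Normal vector n = (2, 4, -5), and n·(-73, -7, -25) - (-31) = -18.
|n| = √(4 + 16 + 25) = 3√5, so the distance is |-18|/(3√5) = 6√5/5.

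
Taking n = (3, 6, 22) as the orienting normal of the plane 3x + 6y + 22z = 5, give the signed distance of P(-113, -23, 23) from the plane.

24/23

n·P − 5 = 24.
|n| = 23, so the signed distance is 24/23.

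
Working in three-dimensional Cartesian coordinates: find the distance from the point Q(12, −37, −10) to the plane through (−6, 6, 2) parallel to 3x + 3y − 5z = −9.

15√43/43

Parallel planes share the normal n = (3, 3, −5); since (−6, 6, 2) lies on the plane, its equation is 3x + 3y − 5z = -10.
Then n·(12, −37, −10) − (−10) = −15.
|n| = √(9 + 9 + 25) = √43, so the distance is |-15|/√43 = 15/√43.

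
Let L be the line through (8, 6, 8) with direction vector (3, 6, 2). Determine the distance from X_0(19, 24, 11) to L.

Direction vector d = (3, 6, 2).
AP = (11, 18, 3), and AP × d = (18, -13, 12).
|AP × d|² = 637 and |d|² = 49, so the distance is √(637/49) = √13.

√13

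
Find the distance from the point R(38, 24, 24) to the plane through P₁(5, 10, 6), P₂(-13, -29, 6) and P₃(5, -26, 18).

P₁P₂ = (-18, -39, 0) and P₁P₃ = (0, -36, 12), so a normal is n = P₁P₂ × P₁P₃ = (-468, 216, 648).
n = (-468, 216, 648); n·P − 3708 = -756; |n| = 828; distance = 756/828 = 21/23.

21/23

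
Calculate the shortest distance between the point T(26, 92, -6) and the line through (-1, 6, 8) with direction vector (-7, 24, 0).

2√674

Direction vector d = (-7, 24, 0).
AP = (27, 86, -14), and AP × d = (336, 98, 1250).
|AP × d|² = 1685000 and |d|² = 625, so the distance is √(1685000/625) = √2696 = 2√674.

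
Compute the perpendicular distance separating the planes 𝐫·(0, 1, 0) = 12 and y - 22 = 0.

10

Both planes have normal n = (0, 1, 0), |n| = 1. Any point on the first plane is at distance |22 − 12|/|n| = 10/1 = 10 from the second.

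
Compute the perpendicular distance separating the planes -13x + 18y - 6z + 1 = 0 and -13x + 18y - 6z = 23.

24/23

Both planes have normal n = (-13, 18, -6), |n| = 23. Any point on the first plane is at distance |23 − (-1)|/|n| = 24/23 from the second.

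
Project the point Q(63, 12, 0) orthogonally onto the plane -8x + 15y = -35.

(55, 27, 0)

n = (-8, 15, 0), |n|² = 289, and n·Q − (-35) = -289.
t = -289/289 = -1, so the foot is Q − t·n = (63, 12, 0) − (-1)·(-8, 15, 0) = (55, 27, 0).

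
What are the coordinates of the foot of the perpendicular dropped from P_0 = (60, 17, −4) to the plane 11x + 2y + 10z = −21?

(27, 11, -34)

n = (11, 2, 10), |n|² = 225, and n·P_0 − (-21) = 675.
t = 675/225 = 3, so the foot is P_0 − t·n = (60, 17, −4) − 3·(11, 2, 10) = (27, 11, −34).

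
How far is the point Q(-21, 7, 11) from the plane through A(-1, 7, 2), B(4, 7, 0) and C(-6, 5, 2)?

5√6/18

AB = (5, 0, -2) and AC = (-5, -2, 0), so a normal is n = AB × AC = (-4, 10, -10).
Then n·(-21, 7, 11) - 54 = -10.
|n| = √(16 + 100 + 100) = 6√6, so the distance is |-10|/(6√6) = 5/(3√6).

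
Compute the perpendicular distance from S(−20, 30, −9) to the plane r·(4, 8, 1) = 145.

2/3

d = |4·(-20) + 8·30 + 1·(-9) − 145| / √(16 + 64 + 1) = |6| / 9 = 2/3.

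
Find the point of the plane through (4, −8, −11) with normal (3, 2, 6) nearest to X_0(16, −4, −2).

The perpendicular from X_0 has direction n = (3, 2, 6): r = (16, −4, −2) + λ(3, 2, 6).
Substitute into the plane: n·(X_0 + λn) = -70 gives 28 + 49λ = -70, so λ = -2.
Foot = (16, −4, −2) + (-2)·(3, 2, 6) = (10, −8, −14).

(10, -8, -14)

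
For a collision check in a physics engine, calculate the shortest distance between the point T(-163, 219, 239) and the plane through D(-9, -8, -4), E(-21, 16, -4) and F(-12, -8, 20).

9

DE = (-12, 24, 0) and DF = (-3, 0, 24), so a normal is n = DE × DF = (576, 288, 72).
Then n·(-163, 219, 239) - (-7776) = -5832.
|n| = √(331776 + 82944 + 5184) = 648, so the distance is |-5832|/648 = 9.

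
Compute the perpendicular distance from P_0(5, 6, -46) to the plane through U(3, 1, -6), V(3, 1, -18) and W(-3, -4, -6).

20/√61

UV = (0, 0, -12) and UW = (-6, -5, 0), so a normal is n = UV × UW = (-60, 72, 0).
d = |(-60)·5 + 72·6 − (-108)| / √(3600 + 5184 + 0) = |240| / (12√61) = 20/√61.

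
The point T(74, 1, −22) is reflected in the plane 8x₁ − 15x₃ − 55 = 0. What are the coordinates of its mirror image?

n = (8, 0, −15), |n|² = 289, n·T − 55 = 867, so t = 867/289 = 3.
Foot F = T − 3·n = (50, 1, 23); the reflection is 2F − T = (26, 1, 68).

(26, 1, 68)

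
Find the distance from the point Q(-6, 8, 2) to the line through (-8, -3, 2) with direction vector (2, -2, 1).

Direction vector d = (2, -2, 1).
AP = (2, 11, 0); AP·d = -18, |AP|² = 125, |d|² = 9.
distance² = |AP|² − (AP·d)²/|d|² = 125 − 324/9 = 89, so the distance is √89.

√89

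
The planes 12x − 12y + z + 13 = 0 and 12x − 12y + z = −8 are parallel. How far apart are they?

With common normal n = (12, −12, 1) (|n| = 17), the distance is |(-13) − (-8)|/|n| = 5/17.

5/17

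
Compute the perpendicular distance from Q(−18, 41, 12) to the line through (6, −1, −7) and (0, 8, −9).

3√85

A direction vector is d = (−6, 9, −2).
AP = (−24, 42, 19); AP·d = 484, |AP|² = 2701, |d|² = 121.
distance² = |AP|² − (AP·d)²/|d|² = 2701 − 234256/121 = 765, so the distance is 3√85.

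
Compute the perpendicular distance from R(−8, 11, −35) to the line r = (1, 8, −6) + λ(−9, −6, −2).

9√10

Direction vector d = (−9, −6, −2).
AP = (−9, 3, −29), and AP × d = (−180, 243, 81).
|AP × d|² = 98010 and |d|² = 121, so the distance is √(98010/121) = √810 = 9√10.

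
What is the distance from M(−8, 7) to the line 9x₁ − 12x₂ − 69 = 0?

The normal to the line is n = (9, −12) with |n| = 15.
|n·M − 69| = |-156 − 69| = 225, so the distance is 225/15 = 15.

15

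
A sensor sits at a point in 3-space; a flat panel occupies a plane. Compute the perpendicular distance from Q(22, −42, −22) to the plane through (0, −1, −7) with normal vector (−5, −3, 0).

13/√34

The plane has equation n·(r − (0, −1, −7)) = 0, i.e. n·r = 3.
Then n·(22, −42, −22) − 3 = 13.
|n| = √(25 + 9 + 0) = √34, so the distance is |13|/√34 = 13√34/34.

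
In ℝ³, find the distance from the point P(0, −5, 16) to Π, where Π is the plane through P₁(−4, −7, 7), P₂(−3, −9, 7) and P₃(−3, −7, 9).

P₁P₂ = (1, −2, 0) and P₁P₃ = (1, 0, 2), so a normal is n = P₁P₂ × P₁P₃ = (−4, −2, 2).
d = |(-4)·0 + (-2)·(-5) + 2·16 − 44| / √(16 + 4 + 4) = |-2| / (2√6) = √6/6.

1/√6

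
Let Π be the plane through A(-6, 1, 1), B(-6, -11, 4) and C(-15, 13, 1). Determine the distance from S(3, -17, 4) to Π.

18/13

AB = (0, -12, 3) and AC = (-9, 12, 0), so a normal is n = AB × AC = (-36, -27, -108).
Then n·(3, -17, 4) - 81 = -162.
|n| = √(1296 + 729 + 11664) = 117, so the distance is |-162|/117 = 18/13.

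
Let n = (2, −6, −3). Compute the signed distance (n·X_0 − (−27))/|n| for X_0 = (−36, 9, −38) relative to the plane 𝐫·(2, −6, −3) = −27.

n·X_0 − (-27) = 15.
|n| = 7, so the signed distance is 15/7.

15/7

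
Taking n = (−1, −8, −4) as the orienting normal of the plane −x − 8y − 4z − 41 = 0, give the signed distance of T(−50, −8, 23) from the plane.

-19/9

n·T − 41 = -19.
|n| = 9, so the signed distance is -19/9.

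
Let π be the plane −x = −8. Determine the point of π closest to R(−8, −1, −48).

n = (−1, 0, 0), |n|² = 1, and n·R − (-8) = 16.
t = 16/1 = 16, so the foot is R − t·n = (−8, −1, −48) − 16·(−1, 0, 0) = (8, −1, −48).

(8, -1, -48)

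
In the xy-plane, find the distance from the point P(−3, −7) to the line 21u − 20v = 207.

130/29

d = |21·(-3) + (-20)·(-7) − 207| / √(441 + 400) = |-130|/29 = 130/29.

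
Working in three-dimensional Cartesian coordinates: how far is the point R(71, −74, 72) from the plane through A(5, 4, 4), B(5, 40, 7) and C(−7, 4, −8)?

6

AB = (0, 36, 3) and AC = (−12, 0, −12), so a normal is n = AB × AC = (−432, −36, 432).
Then n·(71, −74, 72) − (−576) = 3672.
|n| = √(186624 + 1296 + 186624) = 612, so the distance is |3672|/612 = 6.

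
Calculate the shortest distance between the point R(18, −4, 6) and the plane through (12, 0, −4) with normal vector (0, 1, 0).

The plane has equation n·(r − (12, 0, −4)) = 0, i.e. n·r = 0.
Then n·(18, −4, 6) − 0 = −4.
|n| = √(0 + 1 + 0) = 1, so the distance is |-4|/1 = 4.

4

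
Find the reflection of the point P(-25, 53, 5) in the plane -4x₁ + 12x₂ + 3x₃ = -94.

(15, -67, -25)

n = (-4, 12, 3), |n|² = 169, n·P − (-94) = 845, so t = 845/169 = 5.
Foot F = P − 5·n = (-5, -7, -10); the reflection is 2F − P = (15, -67, -25).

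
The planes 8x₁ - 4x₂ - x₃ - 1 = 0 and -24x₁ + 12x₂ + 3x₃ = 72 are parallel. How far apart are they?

25/9

Divide the second equation by -3 to match normals: 8x₁ - 4x₂ - x₃ = -24.
Both planes have normal n = (8, -4, -1), |n| = 9. Any point on the first plane is at distance |(-24) − 1|/|n| = 25/9 from the second.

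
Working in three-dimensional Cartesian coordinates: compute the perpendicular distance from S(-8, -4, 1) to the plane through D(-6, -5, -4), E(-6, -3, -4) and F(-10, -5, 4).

DE = (0, 2, 0) and DF = (-4, 0, 8), so a normal is n = DE × DF = (16, 0, 8).
n = (16, 0, 8); n·P − (-128) = 8; |n| = 8√5; distance = 8/(8√5) = 1/√5.

√5/5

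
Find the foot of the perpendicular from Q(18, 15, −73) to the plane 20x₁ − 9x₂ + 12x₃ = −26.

(38, 6, -61)

n = (20, −9, 12), |n|² = 625, and n·Q − (-26) = -625.
t = -625/625 = -1, so the foot is Q − t·n = (18, 15, −73) − (-1)·(20, −9, 12) = (38, 6, −61).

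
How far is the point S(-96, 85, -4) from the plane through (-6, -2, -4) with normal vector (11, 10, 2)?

The plane has equation n·(r − (-6, -2, -4)) = 0, i.e. n·r = -94.
Then n·(-96, 85, -4) - (-94) = -120.
|n| = √(121 + 100 + 4) = 15, so the distance is |-120|/15 = 8.

8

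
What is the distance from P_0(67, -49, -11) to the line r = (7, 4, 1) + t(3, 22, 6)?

3√493

Direction vector d = (3, 22, 6).
AP = (60, -53, -12); AP·d = -1058, |AP|² = 6553, |d|² = 529.
distance² = |AP|² − (AP·d)²/|d|² = 6553 − 1119364/529 = 4437, so the distance is 3√493.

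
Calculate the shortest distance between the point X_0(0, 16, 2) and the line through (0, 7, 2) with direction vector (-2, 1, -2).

6√2

Direction vector d = (-2, 1, -2).
AP = (0, 9, 0), and AP × d = (-18, 0, 18).
|AP × d|² = 648 and |d|² = 9, so the distance is √(648/9) = √72 = 6√2.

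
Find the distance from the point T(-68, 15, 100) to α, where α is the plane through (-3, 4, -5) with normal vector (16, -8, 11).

The plane has equation n·(r − (-3, 4, -5)) = 0, i.e. n·r = -135.
Then n·(-68, 15, 100) - (-135) = 27.
|n| = √(256 + 64 + 121) = 21, so the distance is |27|/21 = 9/7.

9/7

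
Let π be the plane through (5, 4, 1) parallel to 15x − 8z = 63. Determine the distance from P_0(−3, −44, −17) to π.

Parallel planes share the normal n = (15, 0, −8); since (5, 4, 1) lies on the plane, its equation is 15x − 8z = 67.
n = (15, 0, −8); n·P − 67 = 24; |n| = 17; distance = 24/17.

24/17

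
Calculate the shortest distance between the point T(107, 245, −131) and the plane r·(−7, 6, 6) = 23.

8

Normal vector n = (−7, 6, 6), and n·(107, 245, −131) − 23 = −88.
|n| = √(49 + 36 + 36) = 11, so the distance is |-88|/11 = 8.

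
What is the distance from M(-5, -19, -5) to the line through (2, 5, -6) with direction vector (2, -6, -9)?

Direction vector d = (2, -6, -9).
AP = (-7, -24, 1), and AP × d = (222, -61, 90).
|AP × d|² = 61105 and |d|² = 121, so the distance is √(61105/121) = √505.

√505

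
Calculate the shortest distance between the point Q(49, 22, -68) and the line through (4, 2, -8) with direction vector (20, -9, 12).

Direction vector d = (20, -9, 12).
AP = (45, 20, -60), and AP × d = (-300, -1740, -805).
|AP × d|² = 3765625 and |d|² = 625, so the distance is √(3765625/625) = √6025 = 5√241.

5√241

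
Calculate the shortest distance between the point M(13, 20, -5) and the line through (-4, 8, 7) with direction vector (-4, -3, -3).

Direction vector d = (-4, -3, -3).
AP = (17, 12, -12); AP·d = -68, |AP|² = 577, |d|² = 34.
distance² = |AP|² − (AP·d)²/|d|² = 577 − 4624/34 = 441, so the distance is 21.

21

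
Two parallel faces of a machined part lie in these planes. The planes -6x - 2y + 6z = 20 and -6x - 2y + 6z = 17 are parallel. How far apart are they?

3√19/38

With common normal n = (-6, -2, 6) (|n| = 2√19), the distance is |20 − 17|/|n| = 3/(2√19) = 3√19/38.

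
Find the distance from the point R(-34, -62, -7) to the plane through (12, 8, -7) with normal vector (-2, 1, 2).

The plane has equation n·(r − (12, 8, -7)) = 0, i.e. n·r = -30.
Then n·(-34, -62, -7) - (-30) = 22.
|n| = √(4 + 1 + 4) = 3, so the distance is |22|/3 = 22/3.

22/3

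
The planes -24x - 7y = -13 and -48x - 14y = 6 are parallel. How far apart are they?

Divide the second equation by 2 to match normals: -24x - 7y = 3.
Both planes have normal n = (-24, -7, 0), |n| = 25. Any point on the first plane is at distance |3 − (-13)|/|n| = 16/25 from the second.

16/25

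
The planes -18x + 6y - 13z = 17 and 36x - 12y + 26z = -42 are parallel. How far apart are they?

4/23

Divide the second equation by -2 to match normals: -18x + 6y - 13z = 21.
With common normal n = (-18, 6, -13) (|n| = 23), the distance is |17 − 21|/|n| = 4/23.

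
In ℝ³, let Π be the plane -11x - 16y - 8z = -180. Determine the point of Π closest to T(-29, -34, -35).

n = (-11, -16, -8), |n|² = 441, and n·T − (-180) = 1323.
t = 1323/441 = 3, so the foot is T − t·n = (-29, -34, -35) − 3·(-11, -16, -8) = (4, 14, -11).

(4, 14, -11)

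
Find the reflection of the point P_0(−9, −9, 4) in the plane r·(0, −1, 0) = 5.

With n = (0, −1, 0), the signed offset is (n·P_0 − 5)/|n|² = 4/1 = 4.
P_0' = P_0 − 2t·n = (−9, −9, 4) − 8·(0, −1, 0) = (−9, −1, 4).

(-9, -1, 4)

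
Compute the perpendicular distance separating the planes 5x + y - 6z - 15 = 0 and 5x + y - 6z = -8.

With common normal n = (5, 1, -6) (|n| = √62), the distance is |15 − (-8)|/|n| = 23/√62.

23/√62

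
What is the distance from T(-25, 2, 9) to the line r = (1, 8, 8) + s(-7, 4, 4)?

Direction vector d = (-7, 4, 4).
AP = (-26, -6, 1), and AP × d = (-28, 97, -146).
|AP × d|² = 31509 and |d|² = 81, so the distance is √(31509/81) = √389.

√389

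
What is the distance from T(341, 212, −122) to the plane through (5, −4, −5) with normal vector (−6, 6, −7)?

9

The plane has equation n·(r − (5, −4, −5)) = 0, i.e. n·r = -19.
Then n·(341, 212, −122) − (−19) = 99.
|n| = √(36 + 36 + 49) = 11, so the distance is |99|/11 = 9.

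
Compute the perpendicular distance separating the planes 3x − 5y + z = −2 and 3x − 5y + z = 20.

With common normal n = (3, −5, 1) (|n| = √35), the distance is |(-2) − 20|/|n| = 22/√35.

22/√35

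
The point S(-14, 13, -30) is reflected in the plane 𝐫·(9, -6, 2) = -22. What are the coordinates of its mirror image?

(22, -11, -22)

n = (9, -6, 2), |n|² = 121, n·S − (-22) = -242, so t = -242/121 = -2.
Foot F = S − (-2)·n = (4, 1, -26); the reflection is 2F − S = (22, -11, -22).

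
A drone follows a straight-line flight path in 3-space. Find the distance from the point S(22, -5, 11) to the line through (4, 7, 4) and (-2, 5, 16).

√517

A direction vector is d = (-6, -2, 12).
AP = (18, -12, 7), and AP × d = (-130, -258, -108).
|AP × d|² = 95128 and |d|² = 184, so the distance is √(95128/184) = √517.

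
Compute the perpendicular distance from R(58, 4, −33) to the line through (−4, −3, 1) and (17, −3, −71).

A direction vector is d = (21, 0, −72).
AP = (62, 7, −34), and AP × d = (−504, 3750, −147).
|AP × d|² = 14338125 and |d|² = 5625, so the distance is √(14338125/5625) = √2549.

√2549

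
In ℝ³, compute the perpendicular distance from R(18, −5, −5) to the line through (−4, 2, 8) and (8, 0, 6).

A direction vector is d = (12, −2, −2).
AP = (22, −7, −13), and AP × d = (−12, −112, 40).
|AP × d|² = 14288 and |d|² = 152, so the distance is √(14288/152) = √94.

√94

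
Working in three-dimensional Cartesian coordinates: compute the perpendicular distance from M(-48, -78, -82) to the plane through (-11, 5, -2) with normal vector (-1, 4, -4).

25/√33

The plane has equation n·(r − (-11, 5, -2)) = 0, i.e. n·r = 39.
Then n·(-48, -78, -82) - 39 = 25.
|n| = √(1 + 16 + 16) = √33, so the distance is |25|/√33 = 25/√33.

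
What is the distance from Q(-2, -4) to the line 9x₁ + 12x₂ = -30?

The normal to the line is n = (9, 12) with |n| = 15.
|n·Q − (-30)| = |-66 − (-30)| = 36, so the distance is 36/15 = 12/5.

12/5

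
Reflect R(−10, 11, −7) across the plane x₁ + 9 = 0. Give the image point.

With n = (1, 0, 0), the signed offset is (n·R − (-9))/|n|² = -1/1 = -1.
R' = R − 2t·n = (−10, 11, −7) − (-2)·(1, 0, 0) = (−8, 11, −7).

(-8, 11, -7)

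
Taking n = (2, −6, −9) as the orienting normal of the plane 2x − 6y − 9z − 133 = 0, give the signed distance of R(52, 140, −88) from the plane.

-7

n·R − 133 = -77.
|n| = 11, so the signed distance is -77/11 = -7.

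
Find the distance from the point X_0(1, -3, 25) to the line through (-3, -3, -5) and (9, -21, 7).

A direction vector is d = (12, -18, 12).
AP = (4, 0, 30); AP·d = 408, |AP|² = 916, |d|² = 612.
distance² = |AP|² − (AP·d)²/|d|² = 916 − 166464/612 = 644, so the distance is 2√161.

2√161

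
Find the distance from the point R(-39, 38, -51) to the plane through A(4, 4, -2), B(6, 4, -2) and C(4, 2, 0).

AB = (2, 0, 0) and AC = (0, -2, 2), so a normal is n = AB × AC = (0, -4, -4).
n = (0, -4, -4); n·P − (-8) = 60; |n| = 4√2; distance = 60/(4√2) = 15/√2.

15/√2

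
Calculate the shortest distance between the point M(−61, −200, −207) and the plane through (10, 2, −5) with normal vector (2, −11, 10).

The plane has equation n·(r − (10, 2, −5)) = 0, i.e. n·r = -52.
Then n·(−61, −200, −207) − (−52) = 60.
|n| = √(4 + 121 + 100) = 15, so the distance is |60|/15 = 4.

4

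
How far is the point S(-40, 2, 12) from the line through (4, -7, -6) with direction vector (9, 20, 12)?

Direction vector d = (9, 20, 12).
AP = (-44, 9, 18), and AP × d = (-252, 690, -961).
|AP × d|² = 1463125 and |d|² = 625, so the distance is √(1463125/625) = √2341.

√2341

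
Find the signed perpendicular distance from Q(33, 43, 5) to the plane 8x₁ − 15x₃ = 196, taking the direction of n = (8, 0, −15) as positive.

n·Q − 196 = -7.
|n| = 17, so the signed distance is -7/17.

-7/17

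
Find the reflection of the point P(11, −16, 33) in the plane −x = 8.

(-27, -16, 33)

n = (−1, 0, 0), |n|² = 1, n·P − 8 = -19, so t = -19/1 = -19.
Foot F = P − (-19)·n = (−8, −16, 33); the reflection is 2F − P = (−27, −16, 33).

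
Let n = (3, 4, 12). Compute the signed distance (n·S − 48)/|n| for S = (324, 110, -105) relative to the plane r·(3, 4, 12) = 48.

n·S − 48 = 104.
|n| = 13, so the signed distance is 104/13 = 8.

8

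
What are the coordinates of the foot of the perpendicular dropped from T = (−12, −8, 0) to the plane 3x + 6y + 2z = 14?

n = (3, 6, 2), |n|² = 49, and n·T − 14 = -98.
t = -98/49 = -2, so the foot is T − t·n = (−12, −8, 0) − (-2)·(3, 6, 2) = (−6, 4, 4).

(-6, 4, 4)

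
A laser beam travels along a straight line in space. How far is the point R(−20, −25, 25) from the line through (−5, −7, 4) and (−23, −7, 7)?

3√73

A direction vector is d = (−18, 0, 3).
AP = (−15, −18, 21); AP·d = 333, |AP|² = 990, |d|² = 333.
distance² = |AP|² − (AP·d)²/|d|² = 990 − 110889/333 = 657, so the distance is 3√73.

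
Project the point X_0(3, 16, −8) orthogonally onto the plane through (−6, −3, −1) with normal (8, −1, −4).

The perpendicular from X_0 has direction n = (8, −1, −4): r = (3, 16, −8) + λ(8, −1, −4).
Substitute into the plane: n·(X_0 + λn) = -41 gives 40 + 81λ = -41, so λ = -1.
Foot = (3, 16, −8) + (-1)·(8, −1, −4) = (−5, 17, −4).

(-5, 17, -4)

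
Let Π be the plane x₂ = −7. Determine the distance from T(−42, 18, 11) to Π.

d = |1·18 − (-7)| / √(0 + 1 + 0) = |25| / 1 = 25.

25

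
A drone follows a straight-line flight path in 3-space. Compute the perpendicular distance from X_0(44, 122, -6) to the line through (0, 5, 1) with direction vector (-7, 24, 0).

Direction vector d = (-7, 24, 0).
AP = (44, 117, -7); AP·d = 2500, |AP|² = 15674, |d|² = 625.
distance² = |AP|² − (AP·d)²/|d|² = 15674 − 6250000/625 = 5674, so the distance is √5674.

√5674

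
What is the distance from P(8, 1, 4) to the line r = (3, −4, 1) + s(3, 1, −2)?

Direction vector d = (3, 1, −2).
AP = (5, 5, 3), and AP × d = (−13, 19, −10).
|AP × d|² = 630 and |d|² = 14, so the distance is √(630/14) = √45 = 3√5.

3√5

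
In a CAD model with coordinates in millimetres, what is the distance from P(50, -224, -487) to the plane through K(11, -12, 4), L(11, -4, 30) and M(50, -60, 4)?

8

KL = (0, 8, 26) and KM = (39, -48, 0), so a normal is n = KL × KM = (1248, 1014, -312).
d = |1248·50 + 1014·(-224) + (-312)·(-487) − 312| / √(1557504 + 1028196 + 97344) = |-13104| / 1638 = 8.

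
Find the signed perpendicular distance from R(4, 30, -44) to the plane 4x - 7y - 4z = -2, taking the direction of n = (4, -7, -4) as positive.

-16/9

n·R − (-2) = -16.
|n| = 9, so the signed distance is -16/9.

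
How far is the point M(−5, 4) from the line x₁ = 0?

d = |1·(-5) + 0·4 − 0| / √(1 + 0) = |-5|/1 = 5.

5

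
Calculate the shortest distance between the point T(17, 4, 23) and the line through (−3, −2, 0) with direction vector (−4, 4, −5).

2√113

Direction vector d = (−4, 4, −5).
AP = (20, 6, 23); AP·d = -171, |AP|² = 965, |d|² = 57.
distance² = |AP|² − (AP·d)²/|d|² = 965 − 29241/57 = 452, so the distance is 2√113.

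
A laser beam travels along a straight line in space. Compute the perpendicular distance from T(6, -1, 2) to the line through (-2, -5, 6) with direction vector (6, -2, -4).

2√10

Direction vector d = (6, -2, -4).
AP = (8, 4, -4); AP·d = 56, |AP|² = 96, |d|² = 56.
distance² = |AP|² − (AP·d)²/|d|² = 96 − 3136/56 = 40, so the distance is 2√10.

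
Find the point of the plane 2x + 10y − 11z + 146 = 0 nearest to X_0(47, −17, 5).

(703/15, -53/3, 86/15)

n = (2, 10, −11), |n|² = 225, and n·X_0 − (-146) = 15.
t = 15/225 = 1/15, so the foot is X_0 − t·n = (47, −17, 5) − (1/15)·(2, 10, −11) = (703/15, −53/3, 86/15).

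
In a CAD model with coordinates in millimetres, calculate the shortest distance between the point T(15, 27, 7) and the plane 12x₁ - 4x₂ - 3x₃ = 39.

n = (12, -4, -3); n·P − 39 = 12; |n| = 13; distance = 12/13.

12/13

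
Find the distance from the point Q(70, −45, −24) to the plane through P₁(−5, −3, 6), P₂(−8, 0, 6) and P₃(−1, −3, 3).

P₁P₂ = (−3, 3, 0) and P₁P₃ = (4, 0, −3), so a normal is n = P₁P₂ × P₁P₃ = (−9, −9, −12).
n = (−9, −9, −12); n·P − 0 = 63; |n| = 3√34; distance = 63/(3√34) = 21/√34.

21√34/34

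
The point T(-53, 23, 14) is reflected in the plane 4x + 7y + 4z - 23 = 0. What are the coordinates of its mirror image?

(-461/9, 235/9, 142/9)

n = (4, 7, 4), |n|² = 81, n·T − 23 = -18, so t = -18/81 = -2/9.
Foot F = T − (-2/9)·n = (-469/9, 221/9, 134/9); the reflection is 2F − T = (-461/9, 235/9, 142/9).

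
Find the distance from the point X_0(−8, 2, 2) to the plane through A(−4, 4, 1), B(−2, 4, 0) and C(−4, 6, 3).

AB = (2, 0, −1) and AC = (0, 2, 2), so a normal is n = AB × AC = (2, −4, 4).
n = (2, −4, 4); n·P − (-20) = 4; |n| = 6; distance = 4/6 = 2/3.

2/3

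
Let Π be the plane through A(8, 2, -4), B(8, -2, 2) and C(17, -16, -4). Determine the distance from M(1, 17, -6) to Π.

1/7

AB = (0, -4, 6) and AC = (9, -18, 0), so a normal is n = AB × AC = (108, 54, 36).
Then n·(1, 17, -6) - 828 = -18.
|n| = √(11664 + 2916 + 1296) = 126, so the distance is |-18|/126 = 1/7.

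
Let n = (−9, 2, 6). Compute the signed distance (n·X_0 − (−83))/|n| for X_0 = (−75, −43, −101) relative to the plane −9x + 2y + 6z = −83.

6

n·X_0 − (-83) = 66.
|n| = 11, so the signed distance is 66/11 = 6.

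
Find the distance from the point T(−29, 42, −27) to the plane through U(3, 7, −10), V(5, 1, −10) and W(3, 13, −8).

10√19/19

UV = (2, −6, 0) and UW = (0, 6, 2), so a normal is n = UV × UW = (−12, −4, 12).
Then n·(−29, 42, −27) − (−184) = 40.
|n| = √(144 + 16 + 144) = 4√19, so the distance is |40|/(4√19) = 10/√19.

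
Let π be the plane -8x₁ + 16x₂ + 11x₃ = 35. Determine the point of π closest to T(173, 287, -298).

The perpendicular from T has direction n = (-8, 16, 11): r = (173, 287, -298) + λ(-8, 16, 11).
Substitute into the plane: n·(T + λn) = 35 gives -70 + 441λ = 35, so λ = 5/21.
Foot = (173, 287, -298) + (5/21)·(-8, 16, 11) = (3593/21, 6107/21, -6203/21).

(3593/21, 6107/21, -6203/21)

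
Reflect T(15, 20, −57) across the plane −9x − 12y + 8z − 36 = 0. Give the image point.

(-39, -52, -9)

n = (−9, −12, 8), |n|² = 289, n·T − 36 = -867, so t = -867/289 = -3.
Foot F = T − (-3)·n = (−12, −16, −33); the reflection is 2F − T = (−39, −52, −9).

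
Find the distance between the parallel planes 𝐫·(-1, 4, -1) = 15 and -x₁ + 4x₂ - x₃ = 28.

13√2/6

Both planes have normal n = (-1, 4, -1), |n| = 3√2. Any point on the first plane is at distance |28 − 15|/|n| = 13/(3√2) = 13√2/6 from the second.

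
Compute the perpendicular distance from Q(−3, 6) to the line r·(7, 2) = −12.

d = |7·(-3) + 2·6 − (-12)| / √(49 + 4) = |3|/√53 = 3/√53.

3√53/53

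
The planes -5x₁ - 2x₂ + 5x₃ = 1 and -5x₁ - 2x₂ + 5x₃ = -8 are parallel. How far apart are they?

3/√6

Both planes have normal n = (-5, -2, 5), |n| = 3√6. Any point on the first plane is at distance |(-8) − 1|/|n| = 9/(3√6) = √6/2 from the second.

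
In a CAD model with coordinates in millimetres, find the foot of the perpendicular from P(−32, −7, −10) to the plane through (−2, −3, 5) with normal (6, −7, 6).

The perpendicular from P has direction n = (6, −7, 6): r = (−32, −7, −10) + μ(6, −7, 6).
Substitute into the plane: n·(P + μn) = 39 gives -203 + 121μ = 39, so μ = 2.
Foot = (−32, −7, −10) + 2·(6, −7, 6) = (−20, −21, 2).

(-20, -21, 2)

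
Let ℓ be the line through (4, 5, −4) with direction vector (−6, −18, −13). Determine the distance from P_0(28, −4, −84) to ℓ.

Direction vector d = (−6, −18, −13).
AP = (24, −9, −80); AP·d = 1058, |AP|² = 7057, |d|² = 529.
distance² = |AP|² − (AP·d)²/|d|² = 7057 − 1119364/529 = 4941, so the distance is 9√61.

9√61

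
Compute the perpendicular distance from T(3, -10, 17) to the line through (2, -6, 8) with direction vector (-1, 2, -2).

√17

Direction vector d = (-1, 2, -2).
AP = (1, -4, 9), and AP × d = (-10, -7, -2).
|AP × d|² = 153 and |d|² = 9, so the distance is √(153/9) = √17.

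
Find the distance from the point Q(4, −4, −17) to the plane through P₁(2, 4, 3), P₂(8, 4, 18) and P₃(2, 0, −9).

P₁P₂ = (6, 0, 15) and P₁P₃ = (0, −4, −12), so a normal is n = P₁P₂ × P₁P₃ = (60, 72, −24).
d = |60·4 + 72·(-4) + (-24)·(-17) − 336| / √(3600 + 5184 + 576) = |24| / (12√65) = 2√65/65.

2/√65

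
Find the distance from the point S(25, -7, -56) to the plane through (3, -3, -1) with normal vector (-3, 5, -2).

The plane has equation n·(r − (3, -3, -1)) = 0, i.e. n·r = -22.
Then n·(25, -7, -56) - (-22) = 24.
|n| = √(9 + 25 + 4) = √38, so the distance is |24|/√38 = 12√38/19.

12√38/19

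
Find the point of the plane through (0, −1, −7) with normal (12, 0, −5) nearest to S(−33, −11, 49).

The perpendicular from S has direction n = (12, 0, −5): r = (−33, −11, 49) + t(12, 0, −5).
Substitute into the plane: n·(S + tn) = 35 gives -641 + 169t = 35, so t = 4.
Foot = (−33, −11, 49) + 4·(12, 0, −5) = (15, −11, 29).

(15, -11, 29)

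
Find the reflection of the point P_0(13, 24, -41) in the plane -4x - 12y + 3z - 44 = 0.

(-11, -48, -23)

n = (-4, -12, 3), |n|² = 169, n·P_0 − 44 = -507, so t = -507/169 = -3.
Foot F = P_0 − (-3)·n = (1, -12, -32); the reflection is 2F − P_0 = (-11, -48, -23).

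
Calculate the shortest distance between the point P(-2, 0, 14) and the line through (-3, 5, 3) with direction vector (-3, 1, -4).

Direction vector d = (-3, 1, -4).
AP = (1, -5, 11); AP·d = -52, |AP|² = 147, |d|² = 26.
distance² = |AP|² − (AP·d)²/|d|² = 147 − 2704/26 = 43, so the distance is √43.

√43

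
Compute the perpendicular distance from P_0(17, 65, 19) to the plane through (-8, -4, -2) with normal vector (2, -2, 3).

The plane has equation n·(r − (-8, -4, -2)) = 0, i.e. n·r = -14.
Then n·(17, 65, 19) - (-14) = -25.
|n| = √(4 + 4 + 9) = √17, so the distance is |-25|/√17 = 25√17/17.

25√17/17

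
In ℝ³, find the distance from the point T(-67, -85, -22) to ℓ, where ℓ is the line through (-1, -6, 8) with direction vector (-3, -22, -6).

Direction vector d = (-3, -22, -6).
AP = (-66, -79, -30), and AP × d = (-186, -306, 1215).
|AP × d|² = 1604457 and |d|² = 529, so the distance is √(1604457/529) = √3033 = 3√337.

3√337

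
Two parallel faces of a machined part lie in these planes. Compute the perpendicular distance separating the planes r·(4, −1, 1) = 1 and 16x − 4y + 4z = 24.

Divide the second equation by 4 to match normals: 4x − y + z = 6.
Both planes have normal n = (4, −1, 1), |n| = 3√2. Any point on the first plane is at distance |6 − 1|/|n| = 5/(3√2) = 5√2/6 from the second.

5√2/6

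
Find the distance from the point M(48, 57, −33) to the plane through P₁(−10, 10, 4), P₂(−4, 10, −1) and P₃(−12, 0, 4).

21√62/62

P₁P₂ = (6, 0, −5) and P₁P₃ = (−2, −10, 0), so a normal is n = P₁P₂ × P₁P₃ = (−50, 10, −60).
Then n·(48, 57, −33) − 360 = −210.
|n| = √(2500 + 100 + 3600) = 10√62, so the distance is |-210|/(10√62) = 21/√62.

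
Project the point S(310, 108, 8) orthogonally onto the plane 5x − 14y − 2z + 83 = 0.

n = (5, −14, −2), |n|² = 225, and n·S − (-83) = 105.
t = 105/225 = 7/15, so the foot is S − t·n = (310, 108, 8) − (7/15)·(5, −14, −2) = (923/3, 1718/15, 134/15).

(923/3, 1718/15, 134/15)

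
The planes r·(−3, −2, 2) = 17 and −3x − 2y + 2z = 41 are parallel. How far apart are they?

24√17/17

With common normal n = (−3, −2, 2) (|n| = √17), the distance is |17 − 41|/|n| = 24/√17.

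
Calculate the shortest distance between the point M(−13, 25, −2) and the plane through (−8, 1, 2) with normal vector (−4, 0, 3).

8/5

The plane has equation n·(r − (−8, 1, 2)) = 0, i.e. n·r = 38.
Then n·(−13, 25, −2) − 38 = 8.
|n| = √(16 + 0 + 9) = 5, so the distance is |8|/5 = 8/5.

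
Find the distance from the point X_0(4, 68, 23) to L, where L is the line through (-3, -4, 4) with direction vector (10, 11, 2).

√1994

Direction vector d = (10, 11, 2).
AP = (7, 72, 19); AP·d = 900, |AP|² = 5594, |d|² = 225.
distance² = |AP|² − (AP·d)²/|d|² = 5594 − 810000/225 = 1994, so the distance is √1994.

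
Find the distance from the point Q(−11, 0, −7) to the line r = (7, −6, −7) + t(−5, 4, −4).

Direction vector d = (−5, 4, −4).
AP = (−18, 6, 0), and AP × d = (−24, −72, −42).
|AP × d|² = 7524 and |d|² = 57, so the distance is √(7524/57) = √132 = 2√33.

2√33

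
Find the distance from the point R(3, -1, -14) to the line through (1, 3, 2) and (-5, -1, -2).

A direction vector is d = (-6, -4, -4).
AP = (2, -4, -16); AP·d = 68, |AP|² = 276, |d|² = 68.
distance² = |AP|² − (AP·d)²/|d|² = 276 − 4624/68 = 208, so the distance is 4√13.

4√13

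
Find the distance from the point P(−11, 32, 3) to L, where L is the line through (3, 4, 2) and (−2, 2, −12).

A direction vector is d = (−5, −2, −14).
AP = (−14, 28, 1); AP·d = 0, |AP|² = 981, |d|² = 225.
distance² = |AP|² − (AP·d)²/|d|² = 981 − 0/225 = 981, so the distance is 3√109.

3√109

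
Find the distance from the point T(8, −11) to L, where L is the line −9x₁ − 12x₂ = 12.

d = |(-9)·8 + (-12)·(-11) − 12| / √(81 + 144) = |48|/15 = 16/5.

16/5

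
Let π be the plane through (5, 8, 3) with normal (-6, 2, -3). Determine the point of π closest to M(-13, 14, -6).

(5, 8, 3)

n = (-6, 2, -3), |n|² = 49, and n·M − (-23) = 147.
t = 147/49 = 3, so the foot is M − t·n = (-13, 14, -6) − 3·(-6, 2, -3) = (5, 8, 3).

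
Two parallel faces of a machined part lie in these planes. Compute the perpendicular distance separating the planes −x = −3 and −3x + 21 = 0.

4

Divide the second equation by 3 to match normals: −x = -7.
With common normal n = (−1, 0, 0) (|n| = 1), the distance is |(-3) − (-7)|/|n| = 4/1 = 4.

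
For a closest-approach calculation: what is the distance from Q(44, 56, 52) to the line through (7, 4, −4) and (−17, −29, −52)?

A direction vector is d = (−24, −33, −48).
AP = (37, 52, 56), and AP × d = (−648, 432, 27).
|AP × d|² = 607257 and |d|² = 3969, so the distance is √(607257/3969) = √153 = 3√17.

3√17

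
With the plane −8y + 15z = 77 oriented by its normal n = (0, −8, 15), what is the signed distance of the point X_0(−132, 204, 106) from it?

n·X_0 − 77 = -119.
|n| = 17, so the signed distance is -119/17 = -7.

-7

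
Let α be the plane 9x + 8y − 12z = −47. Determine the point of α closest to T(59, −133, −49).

The perpendicular from T has direction n = (9, 8, −12): r = (59, −133, −49) + t(9, 8, −12).
Substitute into the plane: n·(T + tn) = -47 gives 55 + 289t = -47, so t = -6/17.
Foot = (59, −133, −49) + (-6/17)·(9, 8, −12) = (949/17, −2309/17, −761/17).

(949/17, -2309/17, -761/17)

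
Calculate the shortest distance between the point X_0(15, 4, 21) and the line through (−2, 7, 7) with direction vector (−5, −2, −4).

Direction vector d = (−5, −2, −4).
AP = (17, −3, 14); AP·d = -135, |AP|² = 494, |d|² = 45.
distance² = |AP|² − (AP·d)²/|d|² = 494 − 18225/45 = 89, so the distance is √89.

√89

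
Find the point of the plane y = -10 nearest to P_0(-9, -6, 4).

(-9, -10, 4)

The perpendicular from P_0 has direction n = (0, 1, 0): r = (-9, -6, 4) + t(0, 1, 0).
Substitute into the plane: n·(P_0 + tn) = -10 gives -6 + 1t = -10, so t = -4.
Foot = (-9, -6, 4) + (-4)·(0, 1, 0) = (-9, -10, 4).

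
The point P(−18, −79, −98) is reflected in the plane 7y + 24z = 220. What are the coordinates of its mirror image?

With n = (0, 7, 24), the signed offset is (n·P − 220)/|n|² = -3125/625 = -5.
P' = P − 2t·n = (−18, −79, −98) − (-10)·(0, 7, 24) = (−18, −9, 142).

(-18, -9, 142)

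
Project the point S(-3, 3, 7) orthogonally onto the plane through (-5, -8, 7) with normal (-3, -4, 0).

(-9, -5, 7)

n = (-3, -4, 0), |n|² = 25, and n·S − 47 = -50.
t = -50/25 = -2, so the foot is S − t·n = (-3, 3, 7) − (-2)·(-3, -4, 0) = (-9, -5, 7).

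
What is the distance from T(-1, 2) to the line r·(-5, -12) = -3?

The normal to the line is n = (-5, -12) with |n| = 13.
|n·T − (-3)| = |-19 − (-3)| = 16, so the distance is 16/13.

16/13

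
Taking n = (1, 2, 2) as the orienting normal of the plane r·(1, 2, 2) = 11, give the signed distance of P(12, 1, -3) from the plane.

-1

n·P − 11 = -3.
|n| = 3, so the signed distance is -3/3 = -1.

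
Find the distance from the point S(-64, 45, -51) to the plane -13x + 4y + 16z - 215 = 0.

Normal vector n = (-13, 4, 16), and n·(-64, 45, -51) - 215 = -19.
|n| = √(169 + 16 + 256) = 21, so the distance is |-19|/21 = 19/21.

19/21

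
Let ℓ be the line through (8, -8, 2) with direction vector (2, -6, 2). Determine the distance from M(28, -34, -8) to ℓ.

Direction vector d = (2, -6, 2).
AP = (20, -26, -10); AP·d = 176, |AP|² = 1176, |d|² = 44.
distance² = |AP|² − (AP·d)²/|d|² = 1176 − 30976/44 = 472, so the distance is 2√118.

2√118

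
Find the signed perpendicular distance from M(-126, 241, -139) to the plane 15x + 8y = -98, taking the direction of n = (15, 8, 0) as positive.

8

n·M − (-98) = 136.
|n| = 17, so the signed distance is 136/17 = 8.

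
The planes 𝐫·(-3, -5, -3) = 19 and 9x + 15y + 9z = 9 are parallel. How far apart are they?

22√43/43

Divide the second equation by -3 to match normals: -3x - 5y - 3z = -3.
Both planes have normal n = (-3, -5, -3), |n| = √43. Any point on the first plane is at distance |(-3) − 19|/|n| = 22/√43 from the second.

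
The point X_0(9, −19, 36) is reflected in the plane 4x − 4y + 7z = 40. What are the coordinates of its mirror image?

n = (4, −4, 7), |n|² = 81, n·X_0 − 40 = 324, so t = 324/81 = 4.
Foot F = X_0 − 4·n = (−7, −3, 8); the reflection is 2F − X_0 = (−23, 13, −20).

(-23, 13, -20)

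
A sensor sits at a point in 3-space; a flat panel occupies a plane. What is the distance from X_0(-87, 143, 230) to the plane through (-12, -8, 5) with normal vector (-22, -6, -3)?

3

The plane has equation n·(r − (-12, -8, 5)) = 0, i.e. n·r = 297.
Then n·(-87, 143, 230) - 297 = 69.
|n| = √(484 + 36 + 9) = 23, so the distance is |69|/23 = 3.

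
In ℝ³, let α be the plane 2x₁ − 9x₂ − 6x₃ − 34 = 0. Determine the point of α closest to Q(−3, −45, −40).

The perpendicular from Q has direction n = (2, −9, −6): r = (−3, −45, −40) + t(2, −9, −6).
Substitute into the plane: n·(Q + tn) = 34 gives 639 + 121t = 34, so t = -5.
Foot = (−3, −45, −40) + (-5)·(2, −9, −6) = (−13, 0, −10).

(-13, 0, -10)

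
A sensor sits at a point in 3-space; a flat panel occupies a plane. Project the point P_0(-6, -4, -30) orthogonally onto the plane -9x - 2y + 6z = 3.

(-15, -6, -24)

The perpendicular from P_0 has direction n = (-9, -2, 6): r = (-6, -4, -30) + λ(-9, -2, 6).
Substitute into the plane: n·(P_0 + λn) = 3 gives -118 + 121λ = 3, so λ = 1.
Foot = (-6, -4, -30) + 1·(-9, -2, 6) = (-15, -6, -24).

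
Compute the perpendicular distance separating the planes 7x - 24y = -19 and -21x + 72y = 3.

Divide the second equation by -3 to match normals: 7x - 24y = -1.
Both planes have normal n = (7, -24, 0), |n| = 25. Any point on the first plane is at distance |(-1) − (-19)|/|n| = 18/25 from the second.

18/25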